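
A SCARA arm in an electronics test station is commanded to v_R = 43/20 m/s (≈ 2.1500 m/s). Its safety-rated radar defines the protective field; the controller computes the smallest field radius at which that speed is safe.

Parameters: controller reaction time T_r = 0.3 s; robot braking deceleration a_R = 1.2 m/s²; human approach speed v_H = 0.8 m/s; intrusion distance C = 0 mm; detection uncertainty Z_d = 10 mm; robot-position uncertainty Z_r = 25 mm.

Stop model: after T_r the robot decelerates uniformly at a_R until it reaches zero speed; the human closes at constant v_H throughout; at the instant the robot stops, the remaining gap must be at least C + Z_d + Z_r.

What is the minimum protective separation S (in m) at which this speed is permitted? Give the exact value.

S_min = 6847/1600 m = 4.2794 m

stop time T_s = (43/20)/(6/5) = 1.7917 s
robot covers v_R·T_r = 2.1500·0.3000 = 0.6450 m before braking
robot under decel: 2.1500²/(2·1.2000) = 1.9260 m
human over T_r+T_s: 0.8000·(0.3000+1.7917) = 1.6733 m
margins: 0.0000+0.0100+0.0250 = 0.0350 m
S_min ≈ 0.6450+1.9260+1.6733+0.0350  ⇒  S_min = 6847/1600 m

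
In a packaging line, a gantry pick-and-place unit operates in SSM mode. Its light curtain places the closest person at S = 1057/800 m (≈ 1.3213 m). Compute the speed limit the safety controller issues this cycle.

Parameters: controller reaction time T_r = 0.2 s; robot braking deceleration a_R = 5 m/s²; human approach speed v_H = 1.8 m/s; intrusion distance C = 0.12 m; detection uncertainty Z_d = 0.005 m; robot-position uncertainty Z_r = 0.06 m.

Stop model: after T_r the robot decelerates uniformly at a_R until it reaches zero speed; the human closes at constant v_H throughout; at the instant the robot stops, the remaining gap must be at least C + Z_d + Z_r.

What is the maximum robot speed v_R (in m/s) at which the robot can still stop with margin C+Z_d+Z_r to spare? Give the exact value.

v_R_max = 23/20 m/s = 1.1500 m/s

collect terms ⇒ (1/10)·v_R² + (14/25)·v_R + (-621/800) = 0
  disc = (14/25)² − 4·(1/10)·(-621/800) = 6241/10000 ; √disc = 79/100
  v_R = (−(14/25) + 79/100) / (2·(1/10)) = 23/20 m/s
check:
braking lasts T_s = (23/20)/5 = 0.2300 s
robot in T_r: 1.1500·0.2000 = 0.2300 m
robot under decel: 1.1500²/(2·5.0000) = 0.1323 m
person approaches 1.8000·(0.2000+0.2300) = 0.7740 m
margins: 0.1200+0.0050+0.0600 = 0.1850 m
sum ≈ 0.2300+0.1323+0.7740+0.1850 ≈ 1.3213 m = S ✓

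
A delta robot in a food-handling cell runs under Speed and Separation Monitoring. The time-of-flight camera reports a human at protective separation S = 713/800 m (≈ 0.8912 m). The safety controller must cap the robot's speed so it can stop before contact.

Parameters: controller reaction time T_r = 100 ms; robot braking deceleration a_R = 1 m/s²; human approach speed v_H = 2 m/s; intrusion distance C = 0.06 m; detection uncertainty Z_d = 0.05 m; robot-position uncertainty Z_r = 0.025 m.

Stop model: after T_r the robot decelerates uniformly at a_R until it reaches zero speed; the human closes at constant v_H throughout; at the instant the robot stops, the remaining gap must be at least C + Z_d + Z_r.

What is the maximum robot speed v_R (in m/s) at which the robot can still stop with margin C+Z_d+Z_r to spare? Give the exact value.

v_R_max = 1/4 m/s = 0.2500 m/s

quadratic (1/2)·v² + (21/10)·v + (-89/160) = 0
  disc = (21/10)² − 4·(1/2)·(-89/160) = 2209/400 ; √disc = 47/20
  v_R = (−(21/10) + 47/20) / (2·(1/2)) = 1/4 m/s
check:
stop time T_s = (1/4)/1 = 0.2500 s
robot covers v_R·T_r = 0.2500·0.1000 = 0.0250 m before braking
robot covers 0.2500·0.2500 − ½·1.0000·0.2500² = 0.0312 m while stopping
human closes 2.0000·0.3500 = 0.7000 m
C+Z_d+Z_r = 0.0600+0.0500+0.0250 = 0.1350 m
sum ≈ 0.0250+0.0312+0.7000+0.1350 ≈ 0.8912 m = S ✓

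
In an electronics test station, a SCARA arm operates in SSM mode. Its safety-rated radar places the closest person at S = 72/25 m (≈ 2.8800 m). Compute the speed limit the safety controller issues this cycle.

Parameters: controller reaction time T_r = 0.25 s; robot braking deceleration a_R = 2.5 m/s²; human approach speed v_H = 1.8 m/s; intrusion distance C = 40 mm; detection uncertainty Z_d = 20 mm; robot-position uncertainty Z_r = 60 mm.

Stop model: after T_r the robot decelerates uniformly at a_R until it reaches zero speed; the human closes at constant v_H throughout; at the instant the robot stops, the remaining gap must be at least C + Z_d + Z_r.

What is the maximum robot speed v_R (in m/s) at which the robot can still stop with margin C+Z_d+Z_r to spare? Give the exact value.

v_R_max = 7/4 m/s = 1.7500 m/s

collect terms ⇒ (1/5)·v_R² + (97/100)·v_R + (-231/100) = 0
  disc = (97/100)² − 4·(1/5)·(-231/100) = 27889/10000 ; √disc = 167/100
  v_R = (−(97/100) + 167/100) / (2·(1/5)) = 7/4 m/s
check:
stop time T_s = (7/4)/(5/2) = 0.7000 s
reaction-phase robot travel = 1.7500·0.2500 = 0.4375 m
robot under decel: 1.7500²/(2·2.5000) = 0.6125 m
human closes 1.8000·0.9500 = 1.7100 m
residual clearance needed = 0.0400+0.0200+0.0600 = 0.1200 m
sum ≈ 0.4375+0.6125+1.7100+0.1200 ≈ 2.8800 m = S ✓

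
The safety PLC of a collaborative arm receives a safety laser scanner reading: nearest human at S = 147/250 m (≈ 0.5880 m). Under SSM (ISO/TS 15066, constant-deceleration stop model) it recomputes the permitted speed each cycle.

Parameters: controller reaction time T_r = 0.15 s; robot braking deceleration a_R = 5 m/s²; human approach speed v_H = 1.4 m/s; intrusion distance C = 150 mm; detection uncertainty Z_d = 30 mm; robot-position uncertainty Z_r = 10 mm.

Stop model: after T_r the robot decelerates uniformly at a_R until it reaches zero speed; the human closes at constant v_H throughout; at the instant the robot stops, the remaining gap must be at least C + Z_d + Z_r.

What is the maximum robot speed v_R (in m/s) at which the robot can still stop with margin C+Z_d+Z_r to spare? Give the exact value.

v_R_max = 2/5 m/s = 0.4000 m/s

collect terms ⇒ (1/10)·v_R² + (43/100)·v_R + (-47/250) = 0
  disc = (43/100)² − 4·(1/10)·(-47/250) = 2601/10000 ; √disc = 51/100
  v_R = (−(43/100) + 51/100) / (2·(1/10)) = 2/5 m/s
check:
stop time T_s = (2/5)/5 = 0.0800 s
robot in T_r: 0.4000·0.1500 = 0.0600 m
robot covers 0.4000·0.0800 − ½·5.0000·0.0800² = 0.0160 m while stopping
person approaches 1.4000·(0.1500+0.0800) = 0.3220 m
residual clearance needed = 0.1500+0.0300+0.0100 = 0.1900 m
sum ≈ 0.0600+0.0160+0.3220+0.1900 ≈ 0.5880 m = S ✓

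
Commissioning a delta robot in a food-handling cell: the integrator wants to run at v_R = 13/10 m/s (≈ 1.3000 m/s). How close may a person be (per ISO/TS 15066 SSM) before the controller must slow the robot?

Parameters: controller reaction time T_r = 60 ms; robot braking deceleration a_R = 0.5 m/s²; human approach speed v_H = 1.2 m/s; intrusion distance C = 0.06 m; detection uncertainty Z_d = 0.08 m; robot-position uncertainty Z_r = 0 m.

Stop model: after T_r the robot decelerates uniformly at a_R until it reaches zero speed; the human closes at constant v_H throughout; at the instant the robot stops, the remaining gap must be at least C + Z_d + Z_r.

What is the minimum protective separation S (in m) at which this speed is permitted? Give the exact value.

S_min = 51/10 m = 5.1000 m

stop time T_s = (13/10)/(1/2) = 2.6000 s
robot in T_r: 1.3000·0.0600 = 0.0780 m
robot under decel: 1.3000²/(2·0.5000) = 1.6900 m
person approaches 1.2000·(0.0600+2.6000) = 3.1920 m
C+Z_d+Z_r = 0.0600+0.0800+0.0000 = 0.1400 m
S_min ≈ 0.0780+1.6900+3.1920+0.1400  ⇒  S_min = 51/10 m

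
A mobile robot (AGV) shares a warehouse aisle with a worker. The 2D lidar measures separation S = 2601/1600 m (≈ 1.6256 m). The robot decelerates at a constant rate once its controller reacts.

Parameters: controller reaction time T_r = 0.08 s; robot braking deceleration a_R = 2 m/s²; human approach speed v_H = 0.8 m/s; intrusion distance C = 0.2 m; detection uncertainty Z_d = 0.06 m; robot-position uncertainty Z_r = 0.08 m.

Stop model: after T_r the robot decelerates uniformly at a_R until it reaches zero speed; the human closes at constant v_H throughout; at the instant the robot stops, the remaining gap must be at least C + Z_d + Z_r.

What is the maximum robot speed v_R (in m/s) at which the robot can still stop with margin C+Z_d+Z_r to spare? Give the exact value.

at the boundary: (1/4)·v² + (12/25)·v + (-9773/8000) = 0
  disc = (12/25)² − 4·(1/4)·(-9773/8000) = 58081/40000 ; √disc = 241/200
  v_R = (−(12/25) + 241/200) / (2·(1/4)) = 29/20 m/s
check:
T_s = v_R/a_R = (29/20)/2 = 0.7250 s
reaction-phase robot travel = 1.4500·0.0800 = 0.1160 m
robot covers 1.4500·0.7250 − ½·2.0000·0.7250² = 0.5256 m while stopping
human closes 0.8000·0.8050 = 0.6440 m
margins: 0.2000+0.0600+0.0800 = 0.3400 m
sum ≈ 0.1160+0.5256+0.6440+0.3400 ≈ 1.6256 m = S ✓

v_R_max = 29/20 m/s = 1.4500 m/s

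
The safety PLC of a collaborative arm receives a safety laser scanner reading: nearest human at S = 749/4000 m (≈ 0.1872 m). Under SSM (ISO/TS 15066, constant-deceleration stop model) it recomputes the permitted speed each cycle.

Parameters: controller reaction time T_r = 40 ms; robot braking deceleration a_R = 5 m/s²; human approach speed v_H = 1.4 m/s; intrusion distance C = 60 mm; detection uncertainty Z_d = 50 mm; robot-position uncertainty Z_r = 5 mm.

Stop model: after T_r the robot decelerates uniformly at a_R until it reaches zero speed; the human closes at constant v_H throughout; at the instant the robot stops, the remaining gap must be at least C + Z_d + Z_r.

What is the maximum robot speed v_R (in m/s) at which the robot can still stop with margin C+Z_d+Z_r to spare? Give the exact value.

quadratic (1/10)·v² + (8/25)·v + (-13/800) = 0
  disc = (8/25)² − 4·(1/10)·(-13/800) = 1089/10000 ; √disc = 33/100
  v_R = (−(8/25) + 33/100) / (2·(1/10)) = 1/20 m/s
check:
T_s = v_R/a_R = (1/20)/5 = 0.0100 s
reaction-phase robot travel = 0.0500·0.0400 = 0.0020 m
robot covers 0.0500·0.0100 − ½·5.0000·0.0100² = 0.0003 m while stopping
human over T_r+T_s: 1.4000·(0.0400+0.0100) = 0.0700 m
margins: 0.0600+0.0500+0.0050 = 0.1150 m
sum ≈ 0.0020+0.0003+0.0700+0.1150 ≈ 0.1872 m = S ✓

v_R_max = 1/20 m/s = 0.0500 m/s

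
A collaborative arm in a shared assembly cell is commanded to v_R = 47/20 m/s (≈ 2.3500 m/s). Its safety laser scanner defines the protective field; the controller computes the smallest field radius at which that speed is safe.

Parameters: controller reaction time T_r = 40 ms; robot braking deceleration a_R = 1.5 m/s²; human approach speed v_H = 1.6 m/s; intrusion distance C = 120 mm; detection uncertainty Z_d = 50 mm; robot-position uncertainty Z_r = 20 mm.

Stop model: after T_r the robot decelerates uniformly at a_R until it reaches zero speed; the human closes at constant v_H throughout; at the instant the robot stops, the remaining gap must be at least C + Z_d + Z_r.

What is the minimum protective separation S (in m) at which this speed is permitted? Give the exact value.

stop time T_s = (47/20)/(3/2) = 1.5667 s
reaction-phase robot travel = 2.3500·0.0400 = 0.0940 m
robot under decel: 2.3500²/(2·1.5000) = 1.8408 m
person approaches 1.6000·(0.0400+1.5667) = 2.5707 m
margins: 0.1200+0.0500+0.0200 = 0.1900 m
S_min ≈ 0.0940+1.8408+2.5707+0.1900  ⇒  S_min = 9391/2000 m

S_min = 9391/2000 m = 4.6955 m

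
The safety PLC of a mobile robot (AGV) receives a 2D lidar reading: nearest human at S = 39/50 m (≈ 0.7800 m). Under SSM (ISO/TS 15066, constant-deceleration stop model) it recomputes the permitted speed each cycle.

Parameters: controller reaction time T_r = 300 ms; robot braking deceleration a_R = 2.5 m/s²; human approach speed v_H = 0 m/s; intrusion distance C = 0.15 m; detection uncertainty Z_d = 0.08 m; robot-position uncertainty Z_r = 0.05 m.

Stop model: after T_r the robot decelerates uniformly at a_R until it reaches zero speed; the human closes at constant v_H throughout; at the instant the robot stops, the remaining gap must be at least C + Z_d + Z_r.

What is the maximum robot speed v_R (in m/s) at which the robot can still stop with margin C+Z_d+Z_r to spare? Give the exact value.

collect terms ⇒ (1/5)·v_R² + (3/10)·v_R + (-1/2) = 0
  disc = (3/10)² − 4·(1/5)·(-1/2) = 49/100 ; √disc = 7/10
  v_R = (−(3/10) + 7/10) / (2·(1/5)) = 1 m/s
check:
braking lasts T_s = 1/(5/2) = 0.4000 s
robot covers v_R·T_r = 1.0000·0.3000 = 0.3000 m before braking
robot under decel: 1.0000²/(2·2.5000) = 0.2000 m
human closes 0.0000·0.7000 = 0.0000 m
margins: 0.1500+0.0800+0.0500 = 0.2800 m
sum ≈ 0.3000+0.2000+0.0000+0.2800 ≈ 0.7800 m = S ✓

v_R_max = 1 m/s = 1.0000 m/s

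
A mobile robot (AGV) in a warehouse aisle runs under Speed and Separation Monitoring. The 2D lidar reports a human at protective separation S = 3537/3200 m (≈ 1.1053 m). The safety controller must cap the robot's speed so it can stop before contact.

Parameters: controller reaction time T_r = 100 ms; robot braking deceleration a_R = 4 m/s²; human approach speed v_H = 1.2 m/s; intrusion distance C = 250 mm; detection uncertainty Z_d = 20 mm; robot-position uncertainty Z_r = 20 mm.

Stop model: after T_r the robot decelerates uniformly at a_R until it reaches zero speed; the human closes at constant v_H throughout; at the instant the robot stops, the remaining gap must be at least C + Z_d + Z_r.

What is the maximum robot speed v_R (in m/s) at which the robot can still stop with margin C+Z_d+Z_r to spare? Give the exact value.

v_R_max = 5/4 m/s = 1.2500 m/s

quadratic (1/8)·v² + (2/5)·v + (-89/128) = 0
  disc = (2/5)² − 4·(1/8)·(-89/128) = 3249/6400 ; √disc = 57/80
  v_R = (−(2/5) + 57/80) / (2·(1/8)) = 5/4 m/s
check:
stop time T_s = (5/4)/4 = 0.3125 s
robot covers v_R·T_r = 1.2500·0.1000 = 0.1250 m before braking
braking distance = 1.2500²/(2·4.0000) = 0.1953 m
person approaches 1.2000·(0.1000+0.3125) = 0.4950 m
C+Z_d+Z_r = 0.2500+0.0200+0.0200 = 0.2900 m
sum ≈ 0.1250+0.1953+0.4950+0.2900 ≈ 1.1053 m = S ✓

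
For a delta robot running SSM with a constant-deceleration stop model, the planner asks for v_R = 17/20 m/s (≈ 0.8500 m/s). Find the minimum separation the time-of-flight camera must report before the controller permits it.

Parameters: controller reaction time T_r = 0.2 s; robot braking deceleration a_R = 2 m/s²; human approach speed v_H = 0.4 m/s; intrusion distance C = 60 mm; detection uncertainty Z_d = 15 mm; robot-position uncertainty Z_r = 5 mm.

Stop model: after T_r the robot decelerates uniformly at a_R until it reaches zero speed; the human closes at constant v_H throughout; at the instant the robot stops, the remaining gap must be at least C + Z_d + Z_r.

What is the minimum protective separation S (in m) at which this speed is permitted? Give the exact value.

braking lasts T_s = (17/20)/2 = 0.4250 s
robot in T_r: 0.8500·0.2000 = 0.1700 m
robot covers 0.8500·0.4250 − ½·2.0000·0.4250² = 0.1806 m while stopping
human closes 0.4000·0.6250 = 0.2500 m
margins: 0.0600+0.0150+0.0050 = 0.0800 m
S_min ≈ 0.1700+0.1806+0.2500+0.0800  ⇒  S_min = 1089/1600 m

S_min = 1089/1600 m = 0.6806 m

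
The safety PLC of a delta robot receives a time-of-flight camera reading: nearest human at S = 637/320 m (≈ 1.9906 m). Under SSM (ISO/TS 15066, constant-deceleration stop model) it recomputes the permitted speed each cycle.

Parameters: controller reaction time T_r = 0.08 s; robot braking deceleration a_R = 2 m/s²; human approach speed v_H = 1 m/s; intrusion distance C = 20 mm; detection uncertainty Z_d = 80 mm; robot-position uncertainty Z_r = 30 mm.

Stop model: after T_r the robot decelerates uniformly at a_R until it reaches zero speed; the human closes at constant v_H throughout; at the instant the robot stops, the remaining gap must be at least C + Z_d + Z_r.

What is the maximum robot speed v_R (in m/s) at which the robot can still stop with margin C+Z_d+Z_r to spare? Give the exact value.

collect terms ⇒ (1/4)·v_R² + (29/50)·v_R + (-2849/1600) = 0
  disc = (29/50)² − 4·(1/4)·(-2849/1600) = 84681/40000 ; √disc = 291/200
  v_R = (−(29/50) + 291/200) / (2·(1/4)) = 7/4 m/s
check:
braking lasts T_s = (7/4)/2 = 0.8750 s
robot in T_r: 1.7500·0.0800 = 0.1400 m
braking distance = 1.7500²/(2·2.0000) = 0.7656 m
person approaches 1.0000·(0.0800+0.8750) = 0.9550 m
residual clearance needed = 0.0200+0.0800+0.0300 = 0.1300 m
sum ≈ 0.1400+0.7656+0.9550+0.1300 ≈ 1.9906 m = S ✓

v_R_max = 7/4 m/s = 1.7500 m/s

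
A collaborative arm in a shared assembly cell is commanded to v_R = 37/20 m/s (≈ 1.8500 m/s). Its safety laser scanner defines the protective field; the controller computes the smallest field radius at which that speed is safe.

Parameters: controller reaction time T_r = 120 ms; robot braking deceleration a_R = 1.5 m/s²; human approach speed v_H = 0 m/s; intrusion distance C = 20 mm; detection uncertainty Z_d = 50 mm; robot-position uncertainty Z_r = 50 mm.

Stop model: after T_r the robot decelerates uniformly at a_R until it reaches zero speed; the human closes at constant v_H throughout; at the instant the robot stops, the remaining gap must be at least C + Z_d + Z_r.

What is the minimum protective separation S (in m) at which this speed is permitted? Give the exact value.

S_min = 8897/6000 m = 1.4828 m

T_s = v_R/a_R = (37/20)/(3/2) = 1.2333 s
reaction-phase robot travel = 1.8500·0.1200 = 0.2220 m
robot under decel: 1.8500²/(2·1.5000) = 1.1408 m
human closes 0.0000·1.3533 = 0.0000 m
margins: 0.0200+0.0500+0.0500 = 0.1200 m
S_min ≈ 0.2220+1.1408+0.0000+0.1200  ⇒  S_min = 8897/6000 m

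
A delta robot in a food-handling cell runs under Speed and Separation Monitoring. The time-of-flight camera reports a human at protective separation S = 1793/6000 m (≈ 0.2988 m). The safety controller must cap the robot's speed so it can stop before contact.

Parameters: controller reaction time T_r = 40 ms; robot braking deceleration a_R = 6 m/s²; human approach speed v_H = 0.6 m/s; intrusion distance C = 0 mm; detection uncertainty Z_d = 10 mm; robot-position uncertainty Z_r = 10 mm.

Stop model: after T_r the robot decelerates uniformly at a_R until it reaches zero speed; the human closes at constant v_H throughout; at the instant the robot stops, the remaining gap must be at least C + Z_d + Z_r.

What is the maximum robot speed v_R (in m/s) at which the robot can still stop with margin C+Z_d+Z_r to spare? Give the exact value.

v_R_max = 11/10 m/s = 1.1000 m/s

at the boundary: (1/12)·v² + (7/50)·v + (-1529/6000) = 0
  disc = (7/50)² − 4·(1/12)·(-1529/6000) = 9409/90000 ; √disc = 97/300
  v_R = (−(7/50) + 97/300) / (2·(1/12)) = 11/10 m/s
check:
braking lasts T_s = (11/10)/6 = 0.1833 s
robot covers v_R·T_r = 1.1000·0.0400 = 0.0440 m before braking
braking distance = 1.1000²/(2·6.0000) = 0.1008 m
human over T_r+T_s: 0.6000·(0.0400+0.1833) = 0.1340 m
margins: 0.0000+0.0100+0.0100 = 0.0200 m
sum ≈ 0.0440+0.1008+0.1340+0.0200 ≈ 0.2988 m = S ✓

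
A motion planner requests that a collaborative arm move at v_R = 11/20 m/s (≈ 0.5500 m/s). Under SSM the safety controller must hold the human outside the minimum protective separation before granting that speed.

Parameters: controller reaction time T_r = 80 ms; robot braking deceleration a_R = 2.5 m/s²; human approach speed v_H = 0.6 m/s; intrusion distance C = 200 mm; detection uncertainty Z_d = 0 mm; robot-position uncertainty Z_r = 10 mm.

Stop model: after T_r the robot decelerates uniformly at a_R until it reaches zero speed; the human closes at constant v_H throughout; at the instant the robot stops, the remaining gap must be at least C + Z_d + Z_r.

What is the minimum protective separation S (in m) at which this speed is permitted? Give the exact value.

braking lasts T_s = (11/20)/(5/2) = 0.2200 s
reaction-phase robot travel = 0.5500·0.0800 = 0.0440 m
robot covers 0.5500·0.2200 − ½·2.5000·0.2200² = 0.0605 m while stopping
human closes 0.6000·0.3000 = 0.1800 m
C+Z_d+Z_r = 0.2000+0.0000+0.0100 = 0.2100 m
S_min ≈ 0.0440+0.0605+0.1800+0.2100  ⇒  S_min = 989/2000 m

S_min = 989/2000 m = 0.4945 m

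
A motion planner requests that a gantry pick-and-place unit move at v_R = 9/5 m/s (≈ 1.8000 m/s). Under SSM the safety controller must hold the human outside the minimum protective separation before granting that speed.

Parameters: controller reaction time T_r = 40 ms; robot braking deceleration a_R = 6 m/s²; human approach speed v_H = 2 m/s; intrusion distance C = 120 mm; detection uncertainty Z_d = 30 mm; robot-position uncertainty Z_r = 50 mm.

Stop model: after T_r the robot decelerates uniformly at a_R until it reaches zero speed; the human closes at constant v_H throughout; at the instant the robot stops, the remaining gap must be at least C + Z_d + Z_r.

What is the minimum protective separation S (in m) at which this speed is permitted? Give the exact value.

stop time T_s = (9/5)/6 = 0.3000 s
robot in T_r: 1.8000·0.0400 = 0.0720 m
robot under decel: 1.8000²/(2·6.0000) = 0.2700 m
human over T_r+T_s: 2.0000·(0.0400+0.3000) = 0.6800 m
margins: 0.1200+0.0300+0.0500 = 0.2000 m
S_min ≈ 0.0720+0.2700+0.6800+0.2000  ⇒  S_min = 611/500 m

S_min = 611/500 m = 1.2220 m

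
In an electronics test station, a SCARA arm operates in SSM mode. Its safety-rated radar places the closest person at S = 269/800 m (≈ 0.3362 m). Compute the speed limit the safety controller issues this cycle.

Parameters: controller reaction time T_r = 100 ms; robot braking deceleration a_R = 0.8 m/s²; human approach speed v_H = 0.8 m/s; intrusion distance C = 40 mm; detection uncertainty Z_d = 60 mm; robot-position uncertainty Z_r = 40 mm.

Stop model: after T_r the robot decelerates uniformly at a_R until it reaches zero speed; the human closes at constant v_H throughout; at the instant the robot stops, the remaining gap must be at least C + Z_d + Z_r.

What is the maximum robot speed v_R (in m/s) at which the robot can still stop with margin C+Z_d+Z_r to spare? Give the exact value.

quadratic (5/8)·v² + (11/10)·v + (-93/800) = 0
  disc = (11/10)² − 4·(5/8)·(-93/800) = 2401/1600 ; √disc = 49/40
  v_R = (−(11/10) + 49/40) / (2·(5/8)) = 1/10 m/s
check:
stop time T_s = (1/10)/(4/5) = 0.1250 s
reaction-phase robot travel = 0.1000·0.1000 = 0.0100 m
robot under decel: 0.1000²/(2·0.8000) = 0.0063 m
human over T_r+T_s: 0.8000·(0.1000+0.1250) = 0.1800 m
residual clearance needed = 0.0400+0.0600+0.0400 = 0.1400 m
sum ≈ 0.0100+0.0063+0.1800+0.1400 ≈ 0.3362 m = S ✓

v_R_max = 1/10 m/s = 0.1000 m/s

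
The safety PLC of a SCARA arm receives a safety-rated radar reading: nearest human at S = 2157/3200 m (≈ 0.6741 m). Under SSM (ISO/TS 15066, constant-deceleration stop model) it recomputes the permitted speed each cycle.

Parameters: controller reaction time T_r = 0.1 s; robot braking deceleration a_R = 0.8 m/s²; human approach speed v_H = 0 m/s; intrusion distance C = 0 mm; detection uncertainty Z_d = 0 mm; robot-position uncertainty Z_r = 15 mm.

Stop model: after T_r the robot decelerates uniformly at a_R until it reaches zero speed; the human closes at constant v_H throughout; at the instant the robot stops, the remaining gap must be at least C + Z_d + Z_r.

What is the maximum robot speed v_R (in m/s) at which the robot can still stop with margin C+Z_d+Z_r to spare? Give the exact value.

collect terms ⇒ (5/8)·v_R² + (1/10)·v_R + (-2109/3200) = 0
  disc = (1/10)² − 4·(5/8)·(-2109/3200) = 10609/6400 ; √disc = 103/80
  v_R = (−(1/10) + 103/80) / (2·(5/8)) = 19/20 m/s
check:
T_s = v_R/a_R = (19/20)/(4/5) = 1.1875 s
robot in T_r: 0.9500·0.1000 = 0.0950 m
braking distance = 0.9500²/(2·0.8000) = 0.5641 m
person approaches 0.0000·(0.1000+1.1875) = 0.0000 m
margins: 0.0000+0.0000+0.0150 = 0.0150 m
sum ≈ 0.0950+0.5641+0.0000+0.0150 ≈ 0.6741 m = S ✓

v_R_max = 19/20 m/s = 0.9500 m/s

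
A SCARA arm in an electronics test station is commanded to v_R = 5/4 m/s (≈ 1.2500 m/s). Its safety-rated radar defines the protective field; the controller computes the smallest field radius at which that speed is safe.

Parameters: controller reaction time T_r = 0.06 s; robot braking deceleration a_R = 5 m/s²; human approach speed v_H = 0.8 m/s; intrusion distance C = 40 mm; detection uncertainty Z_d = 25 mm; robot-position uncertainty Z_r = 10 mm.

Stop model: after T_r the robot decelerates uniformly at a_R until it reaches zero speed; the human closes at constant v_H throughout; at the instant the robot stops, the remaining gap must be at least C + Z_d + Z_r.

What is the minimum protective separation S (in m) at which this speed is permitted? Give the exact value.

T_s = v_R/a_R = (5/4)/5 = 0.2500 s
robot in T_r: 1.2500·0.0600 = 0.0750 m
robot covers 1.2500·0.2500 − ½·5.0000·0.2500² = 0.1562 m while stopping
human closes 0.8000·0.3100 = 0.2480 m
margins: 0.0400+0.0250+0.0100 = 0.0750 m
S_min ≈ 0.0750+0.1562+0.2480+0.0750  ⇒  S_min = 2217/4000 m

S_min = 2217/4000 m = 0.5543 m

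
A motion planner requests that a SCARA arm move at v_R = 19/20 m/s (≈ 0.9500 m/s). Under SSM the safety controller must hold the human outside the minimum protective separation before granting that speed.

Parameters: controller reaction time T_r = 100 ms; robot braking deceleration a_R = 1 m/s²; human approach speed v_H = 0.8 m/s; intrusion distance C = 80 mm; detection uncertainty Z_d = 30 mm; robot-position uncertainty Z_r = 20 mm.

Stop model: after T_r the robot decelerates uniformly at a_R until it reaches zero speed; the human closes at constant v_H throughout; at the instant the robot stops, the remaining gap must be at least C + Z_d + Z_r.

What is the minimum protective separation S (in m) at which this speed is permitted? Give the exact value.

T_s = v_R/a_R = (19/20)/1 = 0.9500 s
robot in T_r: 0.9500·0.1000 = 0.0950 m
robot under decel: 0.9500²/(2·1.0000) = 0.4512 m
human closes 0.8000·1.0500 = 0.8400 m
residual clearance needed = 0.0800+0.0300+0.0200 = 0.1300 m
S_min ≈ 0.0950+0.4512+0.8400+0.1300  ⇒  S_min = 1213/800 m

S_min = 1213/800 m = 1.5163 m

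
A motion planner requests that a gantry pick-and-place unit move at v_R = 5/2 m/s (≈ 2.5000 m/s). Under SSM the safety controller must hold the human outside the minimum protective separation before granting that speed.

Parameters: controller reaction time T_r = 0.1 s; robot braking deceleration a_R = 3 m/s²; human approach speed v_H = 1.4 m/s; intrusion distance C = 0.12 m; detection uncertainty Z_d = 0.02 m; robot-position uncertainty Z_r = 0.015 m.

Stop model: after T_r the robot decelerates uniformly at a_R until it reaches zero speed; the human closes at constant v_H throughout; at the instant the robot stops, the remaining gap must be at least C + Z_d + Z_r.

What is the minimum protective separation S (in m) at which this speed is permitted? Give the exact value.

S_min = 413/150 m = 2.7533 m

T_s = v_R/a_R = (5/2)/3 = 0.8333 s
robot covers v_R·T_r = 2.5000·0.1000 = 0.2500 m before braking
robot under decel: 2.5000²/(2·3.0000) = 1.0417 m
human over T_r+T_s: 1.4000·(0.1000+0.8333) = 1.3067 m
margins: 0.1200+0.0200+0.0150 = 0.1550 m
S_min ≈ 0.2500+1.0417+1.3067+0.1550  ⇒  S_min = 413/150 m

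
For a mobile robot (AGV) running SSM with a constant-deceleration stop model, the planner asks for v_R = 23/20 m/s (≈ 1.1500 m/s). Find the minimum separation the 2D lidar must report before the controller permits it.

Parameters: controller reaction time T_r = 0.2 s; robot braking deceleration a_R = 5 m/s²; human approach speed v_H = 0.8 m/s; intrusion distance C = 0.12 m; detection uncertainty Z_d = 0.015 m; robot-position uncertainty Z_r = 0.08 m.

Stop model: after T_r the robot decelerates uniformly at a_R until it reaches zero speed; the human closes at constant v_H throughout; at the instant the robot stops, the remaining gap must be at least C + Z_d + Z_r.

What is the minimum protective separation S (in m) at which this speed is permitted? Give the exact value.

S_min = 737/800 m = 0.9213 m

T_s = v_R/a_R = (23/20)/5 = 0.2300 s
reaction-phase robot travel = 1.1500·0.2000 = 0.2300 m
braking distance = 1.1500²/(2·5.0000) = 0.1323 m
human closes 0.8000·0.4300 = 0.3440 m
margins: 0.1200+0.0150+0.0800 = 0.2150 m
S_min ≈ 0.2300+0.1323+0.3440+0.2150  ⇒  S_min = 737/800 m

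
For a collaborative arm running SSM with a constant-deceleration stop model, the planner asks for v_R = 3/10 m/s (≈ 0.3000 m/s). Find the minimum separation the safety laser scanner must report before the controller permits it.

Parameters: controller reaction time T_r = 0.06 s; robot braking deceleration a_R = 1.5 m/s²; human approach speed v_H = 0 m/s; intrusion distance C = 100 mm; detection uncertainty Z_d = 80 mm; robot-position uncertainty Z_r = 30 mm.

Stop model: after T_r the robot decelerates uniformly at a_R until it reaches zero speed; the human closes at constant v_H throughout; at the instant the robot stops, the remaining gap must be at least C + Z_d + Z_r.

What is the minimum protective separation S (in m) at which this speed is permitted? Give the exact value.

S_min = 129/500 m = 0.2580 m

T_s = v_R/a_R = (3/10)/(3/2) = 0.2000 s
robot covers v_R·T_r = 0.3000·0.0600 = 0.0180 m before braking
robot covers 0.3000·0.2000 − ½·1.5000·0.2000² = 0.0300 m while stopping
human closes 0.0000·0.2600 = 0.0000 m
C+Z_d+Z_r = 0.1000+0.0800+0.0300 = 0.2100 m
S_min ≈ 0.0180+0.0300+0.0000+0.2100  ⇒  S_min = 129/500 m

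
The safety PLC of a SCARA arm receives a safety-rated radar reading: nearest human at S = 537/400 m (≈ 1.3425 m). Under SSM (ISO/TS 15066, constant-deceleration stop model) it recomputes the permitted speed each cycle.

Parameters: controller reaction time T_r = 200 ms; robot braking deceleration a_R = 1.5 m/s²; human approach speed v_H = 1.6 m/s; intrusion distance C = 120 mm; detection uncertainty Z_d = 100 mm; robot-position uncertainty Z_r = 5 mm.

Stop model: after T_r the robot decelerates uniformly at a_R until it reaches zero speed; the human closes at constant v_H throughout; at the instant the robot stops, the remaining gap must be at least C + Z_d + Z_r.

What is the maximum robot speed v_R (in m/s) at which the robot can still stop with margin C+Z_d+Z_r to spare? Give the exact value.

v_R_max = 11/20 m/s = 0.5500 m/s

at the boundary: (1/3)·v² + (19/15)·v + (-319/400) = 0
  disc = (19/15)² − 4·(1/3)·(-319/400) = 2401/900 ; √disc = 49/30
  v_R = (−(19/15) + 49/30) / (2·(1/3)) = 11/20 m/s
check:
T_s = v_R/a_R = (11/20)/(3/2) = 0.3667 s
robot in T_r: 0.5500·0.2000 = 0.1100 m
braking distance = 0.5500²/(2·1.5000) = 0.1008 m
human closes 1.6000·0.5667 = 0.9067 m
C+Z_d+Z_r = 0.1200+0.1000+0.0050 = 0.2250 m
sum ≈ 0.1100+0.1008+0.9067+0.2250 ≈ 1.3425 m = S ✓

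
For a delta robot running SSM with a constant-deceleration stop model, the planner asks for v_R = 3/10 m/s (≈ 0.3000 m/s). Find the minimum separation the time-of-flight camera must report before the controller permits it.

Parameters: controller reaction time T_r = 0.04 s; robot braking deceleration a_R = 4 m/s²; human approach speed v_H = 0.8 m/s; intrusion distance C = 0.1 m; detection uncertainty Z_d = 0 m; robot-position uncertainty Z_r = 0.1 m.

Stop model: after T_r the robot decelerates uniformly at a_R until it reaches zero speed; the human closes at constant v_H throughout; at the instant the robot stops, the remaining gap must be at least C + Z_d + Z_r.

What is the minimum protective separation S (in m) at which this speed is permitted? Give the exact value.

S_min = 1261/4000 m = 0.3152 m

stop time T_s = (3/10)/4 = 0.0750 s
reaction-phase robot travel = 0.3000·0.0400 = 0.0120 m
robot under decel: 0.3000²/(2·4.0000) = 0.0112 m
human over T_r+T_s: 0.8000·(0.0400+0.0750) = 0.0920 m
residual clearance needed = 0.1000+0.0000+0.1000 = 0.2000 m
S_min ≈ 0.0120+0.0112+0.0920+0.2000  ⇒  S_min = 1261/4000 m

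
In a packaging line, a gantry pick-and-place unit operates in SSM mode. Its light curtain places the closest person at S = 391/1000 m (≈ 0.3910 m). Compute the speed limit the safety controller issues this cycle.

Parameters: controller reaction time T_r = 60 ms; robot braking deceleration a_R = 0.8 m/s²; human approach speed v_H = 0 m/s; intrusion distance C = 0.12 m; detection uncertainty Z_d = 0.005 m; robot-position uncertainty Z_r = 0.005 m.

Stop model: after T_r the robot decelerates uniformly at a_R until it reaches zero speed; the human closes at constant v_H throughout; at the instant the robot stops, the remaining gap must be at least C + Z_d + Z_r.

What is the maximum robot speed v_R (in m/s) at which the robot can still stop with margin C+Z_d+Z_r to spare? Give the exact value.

quadratic (5/8)·v² + (3/50)·v + (-261/1000) = 0
  disc = (3/50)² − 4·(5/8)·(-261/1000) = 6561/10000 ; √disc = 81/100
  v_R = (−(3/50) + 81/100) / (2·(5/8)) = 3/5 m/s
check:
T_s = v_R/a_R = (3/5)/(4/5) = 0.7500 s
reaction-phase robot travel = 0.6000·0.0600 = 0.0360 m
braking distance = 0.6000²/(2·0.8000) = 0.2250 m
human over T_r+T_s: 0.0000·(0.0600+0.7500) = 0.0000 m
residual clearance needed = 0.1200+0.0050+0.0050 = 0.1300 m
sum ≈ 0.0360+0.2250+0.0000+0.1300 ≈ 0.3910 m = S ✓

v_R_max = 3/5 m/s = 0.6000 m/s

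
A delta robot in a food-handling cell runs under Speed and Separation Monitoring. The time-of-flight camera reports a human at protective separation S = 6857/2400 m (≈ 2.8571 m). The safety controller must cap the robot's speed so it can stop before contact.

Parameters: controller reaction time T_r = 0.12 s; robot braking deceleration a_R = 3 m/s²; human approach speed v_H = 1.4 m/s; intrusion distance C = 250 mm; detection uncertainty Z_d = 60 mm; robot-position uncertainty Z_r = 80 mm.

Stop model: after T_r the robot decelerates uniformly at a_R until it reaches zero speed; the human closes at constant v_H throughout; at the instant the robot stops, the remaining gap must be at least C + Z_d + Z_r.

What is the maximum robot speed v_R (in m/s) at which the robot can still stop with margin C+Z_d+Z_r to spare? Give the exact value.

v_R_max = 47/20 m/s = 2.3500 m/s

quadratic (1/6)·v² + (44/75)·v + (-27589/12000) = 0
  disc = (44/75)² − 4·(1/6)·(-27589/12000) = 18769/10000 ; √disc = 137/100
  v_R = (−(44/75) + 137/100) / (2·(1/6)) = 47/20 m/s
check:
stop time T_s = (47/20)/3 = 0.7833 s
reaction-phase robot travel = 2.3500·0.1200 = 0.2820 m
braking distance = 2.3500²/(2·3.0000) = 0.9204 m
person approaches 1.4000·(0.1200+0.7833) = 1.2647 m
residual clearance needed = 0.2500+0.0600+0.0800 = 0.3900 m
sum ≈ 0.2820+0.9204+1.2647+0.3900 ≈ 2.8571 m = S ✓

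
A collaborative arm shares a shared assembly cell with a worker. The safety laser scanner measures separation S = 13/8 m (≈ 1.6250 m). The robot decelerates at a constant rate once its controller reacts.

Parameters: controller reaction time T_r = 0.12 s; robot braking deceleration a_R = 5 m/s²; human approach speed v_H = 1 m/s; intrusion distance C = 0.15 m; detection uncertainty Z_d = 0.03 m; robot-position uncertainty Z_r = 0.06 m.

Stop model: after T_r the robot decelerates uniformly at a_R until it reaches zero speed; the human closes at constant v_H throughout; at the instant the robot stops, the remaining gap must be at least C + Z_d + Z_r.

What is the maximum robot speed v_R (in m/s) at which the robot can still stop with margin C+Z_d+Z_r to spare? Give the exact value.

v_R_max = 23/10 m/s = 2.3000 m/s

collect terms ⇒ (1/10)·v_R² + (8/25)·v_R + (-253/200) = 0
  disc = (8/25)² − 4·(1/10)·(-253/200) = 1521/2500 ; √disc = 39/50
  v_R = (−(8/25) + 39/50) / (2·(1/10)) = 23/10 m/s
check:
T_s = v_R/a_R = (23/10)/5 = 0.4600 s
robot covers v_R·T_r = 2.3000·0.1200 = 0.2760 m before braking
robot covers 2.3000·0.4600 − ½·5.0000·0.4600² = 0.5290 m while stopping
person approaches 1.0000·(0.1200+0.4600) = 0.5800 m
C+Z_d+Z_r = 0.1500+0.0300+0.0600 = 0.2400 m
sum ≈ 0.2760+0.5290+0.5800+0.2400 ≈ 1.6250 m = S ✓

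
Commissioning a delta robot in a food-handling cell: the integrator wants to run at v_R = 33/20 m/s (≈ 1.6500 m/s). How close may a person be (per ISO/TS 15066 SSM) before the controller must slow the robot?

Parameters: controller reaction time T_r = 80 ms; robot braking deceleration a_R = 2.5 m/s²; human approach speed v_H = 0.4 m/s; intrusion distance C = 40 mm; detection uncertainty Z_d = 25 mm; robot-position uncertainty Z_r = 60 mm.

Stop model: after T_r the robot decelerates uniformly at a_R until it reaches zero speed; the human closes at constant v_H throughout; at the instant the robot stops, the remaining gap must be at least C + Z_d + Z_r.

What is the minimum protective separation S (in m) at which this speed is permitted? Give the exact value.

S_min = 439/400 m = 1.0975 m

stop time T_s = (33/20)/(5/2) = 0.6600 s
reaction-phase robot travel = 1.6500·0.0800 = 0.1320 m
robot covers 1.6500·0.6600 − ½·2.5000·0.6600² = 0.5445 m while stopping
human closes 0.4000·0.7400 = 0.2960 m
margins: 0.0400+0.0250+0.0600 = 0.1250 m
S_min ≈ 0.1320+0.5445+0.2960+0.1250  ⇒  S_min = 439/400 m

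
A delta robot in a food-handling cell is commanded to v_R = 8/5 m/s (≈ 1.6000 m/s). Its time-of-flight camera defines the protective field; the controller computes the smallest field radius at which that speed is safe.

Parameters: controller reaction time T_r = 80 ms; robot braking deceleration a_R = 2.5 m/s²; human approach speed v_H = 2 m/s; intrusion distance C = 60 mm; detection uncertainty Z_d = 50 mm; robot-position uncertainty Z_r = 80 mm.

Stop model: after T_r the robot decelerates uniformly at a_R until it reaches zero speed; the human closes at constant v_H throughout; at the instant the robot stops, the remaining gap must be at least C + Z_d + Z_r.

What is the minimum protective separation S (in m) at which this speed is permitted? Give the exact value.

S_min = 227/100 m = 2.2700 m

braking lasts T_s = (8/5)/(5/2) = 0.6400 s
robot covers v_R·T_r = 1.6000·0.0800 = 0.1280 m before braking
braking distance = 1.6000²/(2·2.5000) = 0.5120 m
human closes 2.0000·0.7200 = 1.4400 m
residual clearance needed = 0.0600+0.0500+0.0800 = 0.1900 m
S_min ≈ 0.1280+0.5120+1.4400+0.1900  ⇒  S_min = 227/100 m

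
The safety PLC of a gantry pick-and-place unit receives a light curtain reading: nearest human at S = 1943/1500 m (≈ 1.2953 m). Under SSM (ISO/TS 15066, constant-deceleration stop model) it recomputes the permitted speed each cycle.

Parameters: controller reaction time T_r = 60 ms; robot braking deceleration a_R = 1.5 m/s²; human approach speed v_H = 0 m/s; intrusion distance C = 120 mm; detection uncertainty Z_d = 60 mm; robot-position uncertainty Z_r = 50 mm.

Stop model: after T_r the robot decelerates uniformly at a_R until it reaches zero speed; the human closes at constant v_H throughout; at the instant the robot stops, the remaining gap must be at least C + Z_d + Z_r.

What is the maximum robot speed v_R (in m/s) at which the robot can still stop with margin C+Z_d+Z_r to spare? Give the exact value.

quadratic (1/3)·v² + (3/50)·v + (-799/750) = 0
  disc = (3/50)² − 4·(1/3)·(-799/750) = 32041/22500 ; √disc = 179/150
  v_R = (−(3/50) + 179/150) / (2·(1/3)) = 17/10 m/s
check:
braking lasts T_s = (17/10)/(3/2) = 1.1333 s
robot in T_r: 1.7000·0.0600 = 0.1020 m
braking distance = 1.7000²/(2·1.5000) = 0.9633 m
human over T_r+T_s: 0.0000·(0.0600+1.1333) = 0.0000 m
residual clearance needed = 0.1200+0.0600+0.0500 = 0.2300 m
sum ≈ 0.1020+0.9633+0.0000+0.2300 ≈ 1.2953 m = S ✓

v_R_max = 17/10 m/s = 1.7000 m/s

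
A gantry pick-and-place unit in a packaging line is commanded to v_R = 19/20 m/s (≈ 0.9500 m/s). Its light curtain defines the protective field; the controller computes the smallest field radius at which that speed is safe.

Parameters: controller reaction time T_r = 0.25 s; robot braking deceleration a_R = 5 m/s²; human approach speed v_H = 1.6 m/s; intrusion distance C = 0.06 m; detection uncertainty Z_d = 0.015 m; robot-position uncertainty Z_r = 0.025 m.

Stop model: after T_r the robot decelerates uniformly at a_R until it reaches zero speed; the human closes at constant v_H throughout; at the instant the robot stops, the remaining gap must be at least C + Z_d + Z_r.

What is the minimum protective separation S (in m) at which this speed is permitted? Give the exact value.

S_min = 4527/4000 m = 1.1318 m

stop time T_s = (19/20)/5 = 0.1900 s
robot in T_r: 0.9500·0.2500 = 0.2375 m
robot covers 0.9500·0.1900 − ½·5.0000·0.1900² = 0.0902 m while stopping
person approaches 1.6000·(0.2500+0.1900) = 0.7040 m
C+Z_d+Z_r = 0.0600+0.0150+0.0250 = 0.1000 m
S_min ≈ 0.2375+0.0902+0.7040+0.1000  ⇒  S_min = 4527/4000 m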